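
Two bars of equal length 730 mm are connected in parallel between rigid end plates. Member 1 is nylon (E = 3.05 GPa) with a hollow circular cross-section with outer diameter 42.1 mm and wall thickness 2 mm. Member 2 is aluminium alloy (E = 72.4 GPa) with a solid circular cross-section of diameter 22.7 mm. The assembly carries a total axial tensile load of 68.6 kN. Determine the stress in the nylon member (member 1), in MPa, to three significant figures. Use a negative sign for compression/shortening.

6.96 MPa

A_1 = 252 mm².
A_2 = 404.7 mm².
Equal strain + equilibrium ⇒ each member carries load in proportion to AE: A₁E₁ = 768500 N, A₂E₂ = 29300000 N, ΣAE = 30070000 N.
σ₁ = P·E₁/ΣAE = 68600·3050/30070000 = 6.958 MPa.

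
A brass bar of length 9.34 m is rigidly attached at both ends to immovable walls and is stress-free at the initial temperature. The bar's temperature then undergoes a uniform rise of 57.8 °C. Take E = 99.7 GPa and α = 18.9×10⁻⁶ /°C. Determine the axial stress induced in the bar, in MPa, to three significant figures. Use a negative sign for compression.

Free thermal expansion αLΔT = 18.9e-6 · 9340 · 57.8 = 10.2 mm.
The walls impose strain ε = −(10.2)/9340 = -1.0924e-03; σ = Eε = 99700 · -1.0924e-03 = -108.9 MPa.

-109 MPa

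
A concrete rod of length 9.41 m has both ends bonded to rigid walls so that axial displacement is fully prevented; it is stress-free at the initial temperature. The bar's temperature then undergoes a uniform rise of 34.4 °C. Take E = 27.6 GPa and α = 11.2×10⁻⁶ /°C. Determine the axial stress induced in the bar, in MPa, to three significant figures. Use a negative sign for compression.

-10.6 MPa

Free thermal expansion αLΔT = 11.2e-6 · 9410 · 34.4 = 3.625 mm.
The walls impose strain ε = −(3.625)/9410 = -3.8528e-04; σ = Eε = 27600 · -3.8528e-04 = -10.63 MPa.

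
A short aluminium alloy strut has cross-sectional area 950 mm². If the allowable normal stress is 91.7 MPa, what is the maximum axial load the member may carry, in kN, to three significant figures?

87.1 kN

P_max = σ_allow · A = 91.7 · 950 = 87120 N = 87.11 kN.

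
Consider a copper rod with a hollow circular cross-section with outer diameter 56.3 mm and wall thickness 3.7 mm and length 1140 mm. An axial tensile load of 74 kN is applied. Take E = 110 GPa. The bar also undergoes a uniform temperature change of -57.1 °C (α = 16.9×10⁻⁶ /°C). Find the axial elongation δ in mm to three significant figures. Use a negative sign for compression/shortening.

A = 611.4 mm².
δ_mech = NL/(AE) = 74000·1140/(611.4·110000) = 1.254 mm.
δ_thermal = αLΔT = 16.9e-6·1140·-57.1 = -1.1 mm.
δ = δ_mech + δ_thermal = 0.1542 mm.

0.154 mm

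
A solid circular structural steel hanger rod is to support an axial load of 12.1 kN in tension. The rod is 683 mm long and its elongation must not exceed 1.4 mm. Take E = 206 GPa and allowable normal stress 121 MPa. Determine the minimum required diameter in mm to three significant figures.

Required area A ≥ P/σ_allow = 12100/121 = 100 mm².
For a solid circular section, d ≥ √(4A/π) = 11.28 mm.
Elongation limit: A ≥ PL/(Eδ_allow) = 12100·683/(206000·1.4) = 28.66 mm² ⇒ d ≥ 6.04 mm.
The stress limit governs.

11.3 mm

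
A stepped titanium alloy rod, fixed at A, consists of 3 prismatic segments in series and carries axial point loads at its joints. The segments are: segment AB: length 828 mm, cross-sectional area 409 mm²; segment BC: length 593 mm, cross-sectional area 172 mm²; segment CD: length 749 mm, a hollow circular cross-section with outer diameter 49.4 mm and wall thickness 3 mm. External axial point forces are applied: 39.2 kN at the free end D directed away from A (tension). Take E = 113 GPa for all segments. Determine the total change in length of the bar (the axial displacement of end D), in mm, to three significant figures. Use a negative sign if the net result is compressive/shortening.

Internal axial forces (sectioning from the free end, tension +): N_CD = 39.2 kN, N_BC = 39.2 kN, N_AB = 39.2 kN.
A_CD = 437.3 mm².
δ_AB = 39200·828/(409·113000) = 0.7023 mm
δ_BC = 39200·593/(172·113000) = 1.196 mm
δ_CD = 39200·749/(437.3·113000) = 0.5942 mm
δ = Σδ_i = 2.492 mm.

2.49 mm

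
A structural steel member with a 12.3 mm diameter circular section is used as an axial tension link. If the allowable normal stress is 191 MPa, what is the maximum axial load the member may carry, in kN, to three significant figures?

A = 118.8 mm².
P_max = σ_allow · A = 191 · 118.8 = 22700 N = 22.7 kN.

22.7 kN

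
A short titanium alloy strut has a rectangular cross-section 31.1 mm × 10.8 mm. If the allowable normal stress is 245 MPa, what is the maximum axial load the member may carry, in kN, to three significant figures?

A = 335.9 mm².
P_max = σ_allow · A = 245 · 335.9 = 82290 N = 82.29 kN.

82.3 kN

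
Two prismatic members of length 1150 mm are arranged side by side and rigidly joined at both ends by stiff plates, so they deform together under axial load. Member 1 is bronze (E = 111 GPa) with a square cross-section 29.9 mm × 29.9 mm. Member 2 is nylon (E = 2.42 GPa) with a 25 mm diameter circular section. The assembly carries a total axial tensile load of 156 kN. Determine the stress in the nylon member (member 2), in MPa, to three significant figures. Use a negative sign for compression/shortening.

A_1 = 894 mm².
A_2 = 490.9 mm².
Equal strain + equilibrium ⇒ each member carries load in proportion to AE: A₁E₁ = 99240000 N, A₂E₂ = 1188000 N, ΣAE = 100400000 N.
σ₂ = P·E₂/ΣAE = 156000·2420/100400000 = 3.759 MPa.

3.76 MPa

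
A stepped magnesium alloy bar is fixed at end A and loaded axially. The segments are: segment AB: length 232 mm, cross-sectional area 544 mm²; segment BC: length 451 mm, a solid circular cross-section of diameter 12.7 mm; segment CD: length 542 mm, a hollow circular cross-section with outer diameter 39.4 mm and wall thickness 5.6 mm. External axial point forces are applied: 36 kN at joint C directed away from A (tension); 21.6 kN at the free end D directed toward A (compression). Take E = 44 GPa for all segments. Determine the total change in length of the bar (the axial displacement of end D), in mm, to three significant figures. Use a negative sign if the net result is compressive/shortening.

0.857 mm

Internal axial forces (sectioning from the free end, tension +): N_CD = -21.6 kN, N_BC = 14.4 kN, N_AB = 14.4 kN.
A_BC = 126.7 mm².
A_CD = 594.6 mm².
δ_AB = 14400·232/(544·44000) = 0.1396 mm
δ_BC = 14400·451/(126.7·44000) = 1.165 mm
δ_CD = -21600·542/(594.6·44000) = -0.4475 mm
δ = Σδ_i = 0.8573 mm.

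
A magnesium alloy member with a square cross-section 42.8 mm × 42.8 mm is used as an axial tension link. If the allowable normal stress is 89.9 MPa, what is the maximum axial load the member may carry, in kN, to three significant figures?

A = 1832 mm².
P_max = σ_allow · A = 89.9 · 1832 = 164700 N = 164.7 kN.

165 kN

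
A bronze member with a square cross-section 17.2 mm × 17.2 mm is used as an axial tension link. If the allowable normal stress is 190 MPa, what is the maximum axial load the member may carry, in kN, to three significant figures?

56.2 kN

A = 295.8 mm².
P_max = σ_allow · A = 190 · 295.8 = 56210 N = 56.21 kN.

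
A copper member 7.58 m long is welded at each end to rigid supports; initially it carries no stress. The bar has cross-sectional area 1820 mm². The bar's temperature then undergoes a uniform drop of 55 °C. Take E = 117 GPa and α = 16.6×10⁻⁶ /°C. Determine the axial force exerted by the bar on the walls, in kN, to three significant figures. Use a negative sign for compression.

194 kN

Free thermal expansion αLΔT = 16.6e-6 · 7580 · -55 = -6.921 mm.
The walls impose strain ε = −(-6.921)/7580 = 9.1300e-04; σ = Eε = 117000 · 9.1300e-04 = 106.8 MPa.
Wall reaction R = σ·A = 106.8·1820 = 194400 N = 194.4 kN.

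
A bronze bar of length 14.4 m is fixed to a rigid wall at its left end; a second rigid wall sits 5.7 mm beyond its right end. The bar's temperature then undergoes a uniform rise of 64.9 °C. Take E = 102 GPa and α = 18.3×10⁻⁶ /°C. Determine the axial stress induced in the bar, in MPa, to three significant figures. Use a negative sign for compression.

Free thermal expansion αLΔT = 18.3e-6 · 14400 · 64.9 = 17.1 mm.
The walls engage after the gap closes; constrained expansion = 17.1 − 5.7 = 11.4 mm.
The walls impose strain ε = −(11.4)/14400 = -7.9184e-04; σ = Eε = 102000 · -7.9184e-04 = -80.77 MPa.

-80.8 MPa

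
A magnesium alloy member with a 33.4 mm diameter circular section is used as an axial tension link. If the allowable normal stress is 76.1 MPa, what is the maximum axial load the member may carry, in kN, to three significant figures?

66.7 kN

A = 876.2 mm².
P_max = σ_allow · A = 76.1 · 876.2 = 66680 N = 66.68 kN.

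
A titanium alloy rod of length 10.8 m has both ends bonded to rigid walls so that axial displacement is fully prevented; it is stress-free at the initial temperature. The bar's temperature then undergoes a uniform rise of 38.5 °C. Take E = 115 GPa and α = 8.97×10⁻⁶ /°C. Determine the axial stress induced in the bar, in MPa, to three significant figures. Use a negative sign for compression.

Free thermal expansion αLΔT = 8.97e-6 · 10800 · 38.5 = 3.73 mm.
The walls impose strain ε = −(3.73)/10800 = -3.4534e-04; σ = Eε = 115000 · -3.4534e-04 = -39.71 MPa.

-39.7 MPa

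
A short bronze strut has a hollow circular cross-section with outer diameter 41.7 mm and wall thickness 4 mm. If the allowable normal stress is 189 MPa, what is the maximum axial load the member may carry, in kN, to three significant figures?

89.5 kN

A = 473.8 mm².
P_max = σ_allow · A = 189 · 473.8 = 89540 N = 89.54 kN.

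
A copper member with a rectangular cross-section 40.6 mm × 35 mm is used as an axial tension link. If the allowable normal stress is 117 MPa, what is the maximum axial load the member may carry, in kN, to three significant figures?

A = 1421 mm².
P_max = σ_allow · A = 117 · 1421 = 166300 N = 166.3 kN.

166 kN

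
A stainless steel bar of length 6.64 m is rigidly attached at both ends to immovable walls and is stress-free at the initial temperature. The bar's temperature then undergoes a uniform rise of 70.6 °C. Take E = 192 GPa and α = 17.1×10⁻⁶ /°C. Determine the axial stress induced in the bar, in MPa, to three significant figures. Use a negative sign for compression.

Free thermal expansion αLΔT = 17.1e-6 · 6640 · 70.6 = 8.016 mm.
The walls impose strain ε = −(8.016)/6640 = -1.2073e-03; σ = Eε = 192000 · -1.2073e-03 = -231.8 MPa.

-232 MPa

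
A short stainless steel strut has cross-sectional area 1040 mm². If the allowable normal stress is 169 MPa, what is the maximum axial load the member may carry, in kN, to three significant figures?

176 kN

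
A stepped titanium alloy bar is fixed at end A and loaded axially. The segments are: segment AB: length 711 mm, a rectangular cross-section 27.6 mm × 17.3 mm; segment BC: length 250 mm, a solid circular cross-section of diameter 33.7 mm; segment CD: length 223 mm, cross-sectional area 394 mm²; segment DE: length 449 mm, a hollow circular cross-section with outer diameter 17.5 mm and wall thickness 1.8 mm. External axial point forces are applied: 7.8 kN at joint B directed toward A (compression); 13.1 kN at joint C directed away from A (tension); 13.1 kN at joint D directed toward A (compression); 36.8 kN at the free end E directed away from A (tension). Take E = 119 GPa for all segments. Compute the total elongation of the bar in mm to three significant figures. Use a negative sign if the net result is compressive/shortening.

Internal axial forces (sectioning from the free end, tension +): N_DE = 36.8 kN, N_CD = 23.7 kN, N_BC = 36.8 kN, N_AB = 29 kN.
A_AB = 477.5 mm².
A_BC = 892 mm².
A_DE = 88.78 mm².
δ_AB = 29000·711/(477.5·119000) = 0.3629 mm
δ_BC = 36800·250/(892·119000) = 0.08667 mm
δ_CD = 23700·223/(394·119000) = 0.1127 mm
δ_DE = 36800·449/(88.78·119000) = 1.564 mm
δ = Σδ_i = 2.126 mm.

2.13 mm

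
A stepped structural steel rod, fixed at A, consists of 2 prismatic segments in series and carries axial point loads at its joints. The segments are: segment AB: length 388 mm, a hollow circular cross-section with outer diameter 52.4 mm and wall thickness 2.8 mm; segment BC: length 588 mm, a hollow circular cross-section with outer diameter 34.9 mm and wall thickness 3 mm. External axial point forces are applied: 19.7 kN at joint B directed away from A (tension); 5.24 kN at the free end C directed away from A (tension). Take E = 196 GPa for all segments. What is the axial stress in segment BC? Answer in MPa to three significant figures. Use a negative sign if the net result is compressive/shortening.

17.4 MPa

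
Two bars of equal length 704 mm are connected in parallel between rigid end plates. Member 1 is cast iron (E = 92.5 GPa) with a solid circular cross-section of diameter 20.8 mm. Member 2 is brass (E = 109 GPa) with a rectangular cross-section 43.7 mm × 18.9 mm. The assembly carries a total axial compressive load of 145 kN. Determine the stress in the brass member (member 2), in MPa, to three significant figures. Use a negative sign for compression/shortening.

-130 MPa

A_1 = 339.8 mm².
A_2 = 825.9 mm².
Equal strain + equilibrium ⇒ each member carries load in proportion to AE: A₁E₁ = 31430000 N, A₂E₂ = 90030000 N, ΣAE = 121500000 N.
σ₂ = P·E₂/ΣAE = -145000·109000/121500000 = -130.1 MPa.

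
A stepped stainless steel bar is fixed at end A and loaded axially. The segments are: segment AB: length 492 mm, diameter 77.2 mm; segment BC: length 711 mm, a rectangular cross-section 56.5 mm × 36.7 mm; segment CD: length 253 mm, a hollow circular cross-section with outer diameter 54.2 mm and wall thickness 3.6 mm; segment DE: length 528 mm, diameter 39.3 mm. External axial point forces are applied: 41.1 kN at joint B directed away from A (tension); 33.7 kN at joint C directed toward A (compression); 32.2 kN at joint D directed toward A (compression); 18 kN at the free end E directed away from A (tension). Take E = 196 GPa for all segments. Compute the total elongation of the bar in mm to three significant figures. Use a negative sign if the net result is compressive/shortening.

Internal axial forces (sectioning from the free end, tension +): N_DE = 18 kN, N_CD = -14.2 kN, N_BC = -47.9 kN, N_AB = -6.8 kN.
A_AB = 4681 mm².
A_BC = 2074 mm².
A_CD = 572.3 mm².
A_DE = 1213 mm².
δ_AB = -6800·492/(4681·196000) = -0.003647 mm
δ_BC = -47900·711/(2074·196000) = -0.0838 mm
δ_CD = -14200·253/(572.3·196000) = -0.03203 mm
δ_DE = 18000·528/(1213·196000) = 0.03997 mm
δ = Σδ_i = -0.0795 mm.

-0.0795 mm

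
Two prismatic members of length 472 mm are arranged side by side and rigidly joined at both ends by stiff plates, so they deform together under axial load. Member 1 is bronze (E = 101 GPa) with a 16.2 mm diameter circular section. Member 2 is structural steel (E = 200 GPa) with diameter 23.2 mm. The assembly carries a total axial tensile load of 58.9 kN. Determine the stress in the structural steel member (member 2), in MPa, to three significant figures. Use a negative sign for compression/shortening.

A_1 = 206.1 mm².
A_2 = 422.7 mm².
Equal strain + equilibrium ⇒ each member carries load in proportion to AE: A₁E₁ = 20820000 N, A₂E₂ = 84550000 N, ΣAE = 105400000 N.
σ₂ = P·E₂/ΣAE = 58900·200000/105400000 = 111.8 MPa.

112 MPa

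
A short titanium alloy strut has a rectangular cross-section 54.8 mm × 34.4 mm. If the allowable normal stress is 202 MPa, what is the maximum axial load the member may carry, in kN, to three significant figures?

A = 1885 mm².
P_max = σ_allow · A = 202 · 1885 = 380800 N = 380.8 kN.

381 kN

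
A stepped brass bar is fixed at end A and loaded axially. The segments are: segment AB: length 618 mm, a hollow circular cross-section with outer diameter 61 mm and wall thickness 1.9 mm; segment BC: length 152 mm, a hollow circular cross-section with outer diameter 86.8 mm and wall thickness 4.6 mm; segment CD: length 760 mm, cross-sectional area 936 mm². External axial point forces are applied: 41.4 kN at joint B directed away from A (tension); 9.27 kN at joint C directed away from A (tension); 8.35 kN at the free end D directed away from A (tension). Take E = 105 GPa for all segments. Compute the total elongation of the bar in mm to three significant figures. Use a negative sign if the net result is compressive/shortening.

Internal axial forces (sectioning from the free end, tension +): N_CD = 8.35 kN, N_BC = 17.62 kN, N_AB = 59.02 kN.
A_AB = 352.8 mm².
A_BC = 1188 mm².
δ_AB = 59020·618/(352.8·105000) = 0.9847 mm
δ_BC = 17620·152/(1188·105000) = 0.02147 mm
δ_CD = 8350·760/(936·105000) = 0.06457 mm
δ = Σδ_i = 1.071 mm.

1.07 mm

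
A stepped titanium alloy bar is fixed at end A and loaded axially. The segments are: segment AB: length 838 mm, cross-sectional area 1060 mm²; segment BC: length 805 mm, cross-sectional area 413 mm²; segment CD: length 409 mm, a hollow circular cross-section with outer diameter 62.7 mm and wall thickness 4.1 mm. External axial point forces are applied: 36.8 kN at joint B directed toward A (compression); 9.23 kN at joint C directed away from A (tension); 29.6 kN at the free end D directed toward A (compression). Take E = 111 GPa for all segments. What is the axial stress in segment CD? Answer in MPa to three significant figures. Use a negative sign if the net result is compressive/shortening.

-39.2 MPa

Internal axial forces (sectioning from the free end, tension +): N_CD = -29.6 kN, N_BC = -20.37 kN, N_AB = -57.17 kN.
A_CD = 754.8 mm².
σ_CD = N_CD/A_CD = -29600/754.8 = -39.22 MPa.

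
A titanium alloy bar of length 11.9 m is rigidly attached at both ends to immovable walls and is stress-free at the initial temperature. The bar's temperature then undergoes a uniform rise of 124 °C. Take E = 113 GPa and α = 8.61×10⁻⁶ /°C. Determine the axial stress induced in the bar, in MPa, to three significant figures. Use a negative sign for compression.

-121 MPa

Free thermal expansion αLΔT = 8.61e-6 · 11900 · 124 = 12.7 mm.
The walls impose strain ε = −(12.7)/11900 = -1.0676e-03; σ = Eε = 113000 · -1.0676e-03 = -120.6 MPa.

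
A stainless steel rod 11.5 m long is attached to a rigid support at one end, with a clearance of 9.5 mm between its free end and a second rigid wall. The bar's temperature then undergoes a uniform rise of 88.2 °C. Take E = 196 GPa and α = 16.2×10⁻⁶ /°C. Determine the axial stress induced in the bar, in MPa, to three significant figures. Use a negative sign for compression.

-118 MPa

Free thermal expansion αLΔT = 16.2e-6 · 11500 · 88.2 = 16.43 mm.
The walls engage after the gap closes; constrained expansion = 16.43 − 9.5 = 6.932 mm.
The walls impose strain ε = −(6.932)/11500 = -6.0275e-04; σ = Eε = 196000 · -6.0275e-04 = -118.1 MPa.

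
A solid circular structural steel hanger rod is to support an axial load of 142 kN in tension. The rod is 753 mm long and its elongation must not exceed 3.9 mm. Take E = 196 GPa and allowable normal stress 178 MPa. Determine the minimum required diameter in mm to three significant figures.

Required area A ≥ P/σ_allow = 142000/178 = 797.8 mm².
For a solid circular section, d ≥ √(4A/π) = 31.87 mm.
Elongation limit: A ≥ PL/(Eδ_allow) = 142000·753/(196000·3.9) = 139.9 mm² ⇒ d ≥ 13.35 mm.
The stress limit governs.

31.9 mm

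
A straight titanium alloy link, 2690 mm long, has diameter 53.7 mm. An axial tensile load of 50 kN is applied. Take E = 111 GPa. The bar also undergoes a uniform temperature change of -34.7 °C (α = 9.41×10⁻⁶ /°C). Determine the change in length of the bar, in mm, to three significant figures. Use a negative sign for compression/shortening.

-0.343 mm

A = 2265 mm².
δ_mech = NL/(AE) = 50000·2690/(2265·111000) = 0.535 mm.
δ_thermal = αLΔT = 9.41e-6·2690·-34.7 = -0.8784 mm.
δ = δ_mech + δ_thermal = -0.3433 mm.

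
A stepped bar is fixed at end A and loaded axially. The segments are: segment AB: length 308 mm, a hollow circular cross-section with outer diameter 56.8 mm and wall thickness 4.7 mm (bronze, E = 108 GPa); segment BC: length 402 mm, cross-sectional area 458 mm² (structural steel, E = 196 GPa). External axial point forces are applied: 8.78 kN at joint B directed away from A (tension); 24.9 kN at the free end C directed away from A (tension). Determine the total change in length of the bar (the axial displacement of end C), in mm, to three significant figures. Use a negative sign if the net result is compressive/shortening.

Internal axial forces (sectioning from the free end, tension +): N_BC = 24.9 kN, N_AB = 33.68 kN.
A_AB = 769.3 mm².
δ_AB = 33680·308/(769.3·108000) = 0.1249 mm
δ_BC = 24900·402/(458·196000) = 0.1115 mm
δ = Σδ_i = 0.2364 mm.

0.236 mm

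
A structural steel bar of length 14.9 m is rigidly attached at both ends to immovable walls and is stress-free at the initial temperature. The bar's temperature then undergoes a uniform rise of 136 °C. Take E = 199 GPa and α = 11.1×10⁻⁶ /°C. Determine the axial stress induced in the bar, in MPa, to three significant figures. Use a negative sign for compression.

-300 MPa

Free thermal expansion αLΔT = 11.1e-6 · 14900 · 136 = 22.49 mm.
The walls impose strain ε = −(22.49)/14900 = -1.5096e-03; σ = Eε = 199000 · -1.5096e-03 = -300.4 MPa.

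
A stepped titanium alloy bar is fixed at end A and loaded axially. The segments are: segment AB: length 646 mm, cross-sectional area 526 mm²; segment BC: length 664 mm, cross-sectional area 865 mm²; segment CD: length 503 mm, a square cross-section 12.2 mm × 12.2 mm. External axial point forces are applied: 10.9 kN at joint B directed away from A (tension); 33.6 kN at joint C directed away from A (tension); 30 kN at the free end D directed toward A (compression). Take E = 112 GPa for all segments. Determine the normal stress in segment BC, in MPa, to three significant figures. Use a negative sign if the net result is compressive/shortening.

Internal axial forces (sectioning from the free end, tension +): N_CD = -30 kN, N_BC = 3.6 kN, N_AB = 14.5 kN.
σ_BC = N_BC/A_BC = 3600/865 = 4.162 MPa.

4.16 MPa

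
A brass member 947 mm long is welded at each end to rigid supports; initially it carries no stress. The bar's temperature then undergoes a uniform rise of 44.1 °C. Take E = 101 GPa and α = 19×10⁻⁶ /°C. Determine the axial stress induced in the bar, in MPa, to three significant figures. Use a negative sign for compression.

-84.6 MPa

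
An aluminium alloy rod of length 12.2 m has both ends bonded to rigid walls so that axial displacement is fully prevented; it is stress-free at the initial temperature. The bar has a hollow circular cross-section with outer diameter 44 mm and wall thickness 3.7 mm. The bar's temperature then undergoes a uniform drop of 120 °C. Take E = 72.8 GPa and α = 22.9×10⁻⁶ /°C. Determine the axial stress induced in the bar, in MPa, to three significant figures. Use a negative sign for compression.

Free thermal expansion αLΔT = 22.9e-6 · 12200 · -120 = -33.53 mm.
The walls impose strain ε = −(-33.53)/12200 = 2.7480e-03; σ = Eε = 72800 · 2.7480e-03 = 200.1 MPa.

200 MPa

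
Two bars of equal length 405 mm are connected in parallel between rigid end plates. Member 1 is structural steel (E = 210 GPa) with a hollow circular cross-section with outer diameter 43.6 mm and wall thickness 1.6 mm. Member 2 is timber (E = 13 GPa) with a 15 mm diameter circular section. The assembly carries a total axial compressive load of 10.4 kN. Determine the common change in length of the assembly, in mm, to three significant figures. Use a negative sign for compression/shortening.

A_1 = 211.1 mm².
A_2 = 176.7 mm².
Equal strain + equilibrium ⇒ each member carries load in proportion to AE: A₁E₁ = 44330000 N, A₂E₂ = 2297000 N, ΣAE = 46630000 N.
δ = PL/ΣAE = -10400·405/46630000 = -0.09033 mm.

-0.0903 mm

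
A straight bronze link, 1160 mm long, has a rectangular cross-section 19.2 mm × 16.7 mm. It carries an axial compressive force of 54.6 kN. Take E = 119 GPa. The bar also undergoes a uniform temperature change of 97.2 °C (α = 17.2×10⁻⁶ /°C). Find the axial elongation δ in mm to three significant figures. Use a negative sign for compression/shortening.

0.279 mm

A = 320.6 mm².
δ_mech = NL/(AE) = -54600·1160/(320.6·119000) = -1.66 mm.
δ_thermal = αLΔT = 17.2e-6·1160·97.2 = 1.939 mm.
δ = δ_mech + δ_thermal = 0.2794 mm.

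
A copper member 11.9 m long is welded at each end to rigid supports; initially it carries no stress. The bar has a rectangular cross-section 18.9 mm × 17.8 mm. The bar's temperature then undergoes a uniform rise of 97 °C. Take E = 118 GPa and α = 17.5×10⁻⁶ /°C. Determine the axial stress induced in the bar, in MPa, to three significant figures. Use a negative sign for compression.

Free thermal expansion αLΔT = 17.5e-6 · 11900 · 97 = 20.2 mm.
The walls impose strain ε = −(20.2)/11900 = -1.6975e-03; σ = Eε = 118000 · -1.6975e-03 = -200.3 MPa.

-200 MPa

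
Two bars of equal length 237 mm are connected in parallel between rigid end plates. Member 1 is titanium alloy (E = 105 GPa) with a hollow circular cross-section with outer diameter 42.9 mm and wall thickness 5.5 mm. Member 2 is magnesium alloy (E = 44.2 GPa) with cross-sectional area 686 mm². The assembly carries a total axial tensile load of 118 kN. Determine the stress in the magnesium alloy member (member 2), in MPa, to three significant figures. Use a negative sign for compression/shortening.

A_1 = 646.2 mm².
Equal strain + equilibrium ⇒ each member carries load in proportion to AE: A₁E₁ = 67850000 N, A₂E₂ = 30320000 N, ΣAE = 98170000 N.
σ₂ = P·E₂/ΣAE = 118000·44200/98170000 = 53.13 MPa.

53.1 MPa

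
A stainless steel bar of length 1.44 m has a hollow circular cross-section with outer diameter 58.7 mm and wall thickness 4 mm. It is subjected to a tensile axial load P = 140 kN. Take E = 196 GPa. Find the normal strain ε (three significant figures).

0.00104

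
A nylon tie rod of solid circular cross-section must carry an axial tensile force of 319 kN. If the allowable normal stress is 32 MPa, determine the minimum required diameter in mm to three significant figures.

Required area A ≥ P/σ_allow = 319000/32 = 9969 mm².
For a solid circular section, d ≥ √(4A/π) = 112.7 mm.

113 mm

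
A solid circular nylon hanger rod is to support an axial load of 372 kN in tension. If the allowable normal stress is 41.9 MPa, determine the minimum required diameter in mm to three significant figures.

106 mm

Required area A ≥ P/σ_allow = 372000/41.9 = 8878 mm².
For a solid circular section, d ≥ √(4A/π) = 106.3 mm.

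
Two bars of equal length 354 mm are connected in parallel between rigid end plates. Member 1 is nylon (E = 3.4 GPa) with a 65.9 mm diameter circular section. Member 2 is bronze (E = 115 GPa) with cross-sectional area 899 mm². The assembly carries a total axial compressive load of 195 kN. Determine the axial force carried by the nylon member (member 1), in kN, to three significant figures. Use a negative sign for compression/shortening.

-19.7 kN

A_1 = 3411 mm².
Equal strain + equilibrium ⇒ each member carries load in proportion to AE: A₁E₁ = 11600000 N, A₂E₂ = 103400000 N, ΣAE = 115000000 N.
F₁ = P·A₁E₁/ΣAE = -195000·11600000/115000000 = -19670 N.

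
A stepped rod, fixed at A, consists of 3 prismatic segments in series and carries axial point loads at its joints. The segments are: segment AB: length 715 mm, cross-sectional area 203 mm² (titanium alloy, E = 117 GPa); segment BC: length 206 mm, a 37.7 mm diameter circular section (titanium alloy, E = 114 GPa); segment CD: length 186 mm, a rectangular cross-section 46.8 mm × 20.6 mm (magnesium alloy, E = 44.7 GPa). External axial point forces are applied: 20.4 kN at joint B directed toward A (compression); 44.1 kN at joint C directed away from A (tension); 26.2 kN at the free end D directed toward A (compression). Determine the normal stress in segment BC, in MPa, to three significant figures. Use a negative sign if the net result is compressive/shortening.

16.0 MPa

Internal axial forces (sectioning from the free end, tension +): N_CD = -26.2 kN, N_BC = 17.9 kN, N_AB = -2.5 kN.
A_BC = 1116 mm².
σ_BC = N_BC/A_BC = 17900/1116 = 16.04 MPa.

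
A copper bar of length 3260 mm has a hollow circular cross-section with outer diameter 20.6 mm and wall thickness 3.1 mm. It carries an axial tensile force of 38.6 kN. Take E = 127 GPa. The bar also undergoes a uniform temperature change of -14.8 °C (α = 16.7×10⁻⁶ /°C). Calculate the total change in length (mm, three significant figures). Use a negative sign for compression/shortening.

A = 170.4 mm².
δ_mech = NL/(AE) = 38600·3260/(170.4·127000) = 5.814 mm.
δ_thermal = αLΔT = 16.7e-6·3260·-14.8 = -0.8057 mm.
δ = δ_mech + δ_thermal = 5.008 mm.

5.01 mm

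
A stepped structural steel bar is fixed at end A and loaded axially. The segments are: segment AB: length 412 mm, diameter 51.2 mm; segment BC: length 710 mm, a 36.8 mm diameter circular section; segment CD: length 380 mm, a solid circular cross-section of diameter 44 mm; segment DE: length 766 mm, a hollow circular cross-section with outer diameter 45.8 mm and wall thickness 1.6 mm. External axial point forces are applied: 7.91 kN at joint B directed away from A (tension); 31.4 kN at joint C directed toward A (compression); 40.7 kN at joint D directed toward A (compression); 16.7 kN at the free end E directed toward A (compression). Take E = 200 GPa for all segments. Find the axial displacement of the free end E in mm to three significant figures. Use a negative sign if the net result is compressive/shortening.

-0.737 mm

Internal axial forces (sectioning from the free end, tension +): N_DE = -16.7 kN, N_CD = -57.4 kN, N_BC = -88.8 kN, N_AB = -80.89 kN.
A_AB = 2059 mm².
A_BC = 1064 mm².
A_CD = 1521 mm².
A_DE = 222.2 mm².
δ_AB = -80890·412/(2059·200000) = -0.08093 mm
δ_BC = -88800·710/(1064·200000) = -0.2964 mm
δ_CD = -57400·380/(1521·200000) = -0.07172 mm
δ_DE = -16700·766/(222.2·200000) = -0.2879 mm
δ = Σδ_i = -0.7369 mm.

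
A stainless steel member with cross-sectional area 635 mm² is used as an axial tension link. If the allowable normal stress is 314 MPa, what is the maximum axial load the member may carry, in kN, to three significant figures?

P_max = σ_allow · A = 314 · 635 = 199400 N = 199.4 kN.

199 kN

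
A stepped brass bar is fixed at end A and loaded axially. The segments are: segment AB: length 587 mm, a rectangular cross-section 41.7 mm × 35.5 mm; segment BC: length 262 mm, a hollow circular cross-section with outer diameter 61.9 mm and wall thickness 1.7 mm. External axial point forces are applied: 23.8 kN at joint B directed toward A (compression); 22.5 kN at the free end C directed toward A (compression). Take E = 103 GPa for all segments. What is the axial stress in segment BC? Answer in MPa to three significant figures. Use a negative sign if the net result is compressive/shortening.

-70.0 MPa

Internal axial forces (sectioning from the free end, tension +): N_BC = -22.5 kN, N_AB = -46.3 kN.
A_BC = 321.5 mm².
σ_BC = N_BC/A_BC = -22500/321.5 = -69.98 MPa.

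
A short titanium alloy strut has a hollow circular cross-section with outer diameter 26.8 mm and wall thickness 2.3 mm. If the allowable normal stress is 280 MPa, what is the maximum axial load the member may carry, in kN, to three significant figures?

A = 177 mm².
P_max = σ_allow · A = 280 · 177 = 49570 N = 49.57 kN.

49.6 kN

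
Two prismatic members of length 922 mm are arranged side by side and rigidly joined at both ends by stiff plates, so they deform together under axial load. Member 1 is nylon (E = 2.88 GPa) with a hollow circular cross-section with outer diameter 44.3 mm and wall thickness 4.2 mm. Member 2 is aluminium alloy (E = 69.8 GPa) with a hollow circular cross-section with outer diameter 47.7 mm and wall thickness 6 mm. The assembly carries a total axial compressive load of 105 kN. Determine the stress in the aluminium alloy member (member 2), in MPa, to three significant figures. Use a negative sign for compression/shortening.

A_1 = 529.1 mm².
A_2 = 786 mm².
Equal strain + equilibrium ⇒ each member carries load in proportion to AE: A₁E₁ = 1524000 N, A₂E₂ = 54860000 N, ΣAE = 56390000 N.
σ₂ = P·E₂/ΣAE = -105000·69800/56390000 = -130 MPa.

-130 MPa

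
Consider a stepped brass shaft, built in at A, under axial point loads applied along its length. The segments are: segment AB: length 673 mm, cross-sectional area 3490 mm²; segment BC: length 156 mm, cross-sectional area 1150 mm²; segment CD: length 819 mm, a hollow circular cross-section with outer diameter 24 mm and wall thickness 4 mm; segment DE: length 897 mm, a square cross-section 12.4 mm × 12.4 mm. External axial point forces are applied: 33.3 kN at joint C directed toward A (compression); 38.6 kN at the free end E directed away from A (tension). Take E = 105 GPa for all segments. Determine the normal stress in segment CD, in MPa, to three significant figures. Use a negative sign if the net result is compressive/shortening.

154 MPa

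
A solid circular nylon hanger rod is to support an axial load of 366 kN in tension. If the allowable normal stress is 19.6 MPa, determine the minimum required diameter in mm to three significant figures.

Required area A ≥ P/σ_allow = 366000/19.6 = 18670 mm².
For a solid circular section, d ≥ √(4A/π) = 154.2 mm.

154 mm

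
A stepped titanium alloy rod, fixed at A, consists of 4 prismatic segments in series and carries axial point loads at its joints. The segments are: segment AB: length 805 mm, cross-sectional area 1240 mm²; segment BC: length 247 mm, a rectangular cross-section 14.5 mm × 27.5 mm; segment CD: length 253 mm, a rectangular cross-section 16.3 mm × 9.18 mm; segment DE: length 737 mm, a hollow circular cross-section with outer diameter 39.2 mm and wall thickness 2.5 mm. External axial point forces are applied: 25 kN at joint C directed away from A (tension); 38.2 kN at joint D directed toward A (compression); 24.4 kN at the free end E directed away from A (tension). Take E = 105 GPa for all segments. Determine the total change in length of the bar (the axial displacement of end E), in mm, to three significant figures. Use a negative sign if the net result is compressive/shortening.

Internal axial forces (sectioning from the free end, tension +): N_DE = 24.4 kN, N_CD = -13.8 kN, N_BC = 11.2 kN, N_AB = 11.2 kN.
A_BC = 398.8 mm².
A_CD = 149.6 mm².
A_DE = 288.2 mm².
δ_AB = 11200·805/(1240·105000) = 0.06925 mm
δ_BC = 11200·247/(398.8·105000) = 0.06607 mm
δ_CD = -13800·253/(149.6·105000) = -0.2222 mm
δ_DE = 24400·737/(288.2·105000) = 0.5942 mm
δ = Σδ_i = 0.5073 mm.

0.507 mm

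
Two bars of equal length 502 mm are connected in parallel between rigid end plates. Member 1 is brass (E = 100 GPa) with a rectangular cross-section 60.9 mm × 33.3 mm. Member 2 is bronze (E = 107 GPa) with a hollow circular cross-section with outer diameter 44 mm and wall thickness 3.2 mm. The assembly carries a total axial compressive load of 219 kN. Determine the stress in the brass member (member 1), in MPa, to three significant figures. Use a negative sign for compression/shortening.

A_1 = 2028 mm².
A_2 = 410.2 mm².
Equal strain + equilibrium ⇒ each member carries load in proportion to AE: A₁E₁ = 202800000 N, A₂E₂ = 43890000 N, ΣAE = 246700000 N.
σ₁ = P·E₁/ΣAE = -219000·100000/246700000 = -88.78 MPa.

-88.8 MPa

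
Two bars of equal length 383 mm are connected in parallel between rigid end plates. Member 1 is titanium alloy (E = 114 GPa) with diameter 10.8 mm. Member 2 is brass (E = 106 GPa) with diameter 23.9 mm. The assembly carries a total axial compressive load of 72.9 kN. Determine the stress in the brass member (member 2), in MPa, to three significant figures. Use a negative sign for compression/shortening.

-133 MPa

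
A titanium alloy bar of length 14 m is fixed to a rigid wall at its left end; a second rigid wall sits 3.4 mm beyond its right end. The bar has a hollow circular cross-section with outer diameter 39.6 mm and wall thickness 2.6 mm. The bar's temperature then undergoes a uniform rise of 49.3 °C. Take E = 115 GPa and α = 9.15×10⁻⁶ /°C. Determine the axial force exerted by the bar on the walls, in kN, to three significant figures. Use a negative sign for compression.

Free thermal expansion αLΔT = 9.15e-6 · 14000 · 49.3 = 6.315 mm.
The walls engage after the gap closes; constrained expansion = 6.315 − 3.4 = 2.915 mm.
The walls impose strain ε = −(2.915)/14000 = -2.0824e-04; σ = Eε = 115000 · -2.0824e-04 = -23.95 MPa.
Wall reaction R = σ·A = -23.95·302.2 = -7237 N = -7.237 kN.

-7.24 kN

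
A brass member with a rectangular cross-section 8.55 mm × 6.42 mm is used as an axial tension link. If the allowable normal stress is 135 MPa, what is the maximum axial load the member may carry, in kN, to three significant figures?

7.41 kN

A = 54.89 mm².
P_max = σ_allow · A = 135 · 54.89 = 7410 N = 7.41 kN.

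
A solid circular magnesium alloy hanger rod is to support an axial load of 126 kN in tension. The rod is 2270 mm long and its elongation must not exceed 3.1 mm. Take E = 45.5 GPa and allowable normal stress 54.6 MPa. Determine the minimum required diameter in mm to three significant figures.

54.2 mm

Required area A ≥ P/σ_allow = 126000/54.6 = 2308 mm².
For a solid circular section, d ≥ √(4A/π) = 54.21 mm.
Elongation limit: A ≥ PL/(Eδ_allow) = 126000·2270/(45500·3.1) = 2028 mm² ⇒ d ≥ 50.81 mm.
The stress limit governs.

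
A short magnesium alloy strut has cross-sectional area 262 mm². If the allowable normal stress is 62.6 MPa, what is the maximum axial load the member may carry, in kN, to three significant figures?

16.4 kN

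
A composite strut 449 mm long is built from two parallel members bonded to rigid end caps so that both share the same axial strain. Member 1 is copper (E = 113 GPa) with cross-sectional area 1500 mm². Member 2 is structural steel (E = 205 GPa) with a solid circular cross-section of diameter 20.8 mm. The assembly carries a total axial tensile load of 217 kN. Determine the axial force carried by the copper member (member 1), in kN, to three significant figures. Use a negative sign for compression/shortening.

A_2 = 339.8 mm².
Equal strain + equilibrium ⇒ each member carries load in proportion to AE: A₁E₁ = 169500000 N, A₂E₂ = 69660000 N, ΣAE = 239200000 N.
F₁ = P·A₁E₁/ΣAE = 217000·169500000/239200000 = 153800 N.

154 kN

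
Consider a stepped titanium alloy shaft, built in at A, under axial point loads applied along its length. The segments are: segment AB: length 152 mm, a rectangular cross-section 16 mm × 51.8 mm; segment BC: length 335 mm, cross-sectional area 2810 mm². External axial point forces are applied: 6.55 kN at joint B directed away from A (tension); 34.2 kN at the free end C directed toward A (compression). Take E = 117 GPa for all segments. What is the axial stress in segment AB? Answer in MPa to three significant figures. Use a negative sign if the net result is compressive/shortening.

Internal axial forces (sectioning from the free end, tension +): N_BC = -34.2 kN, N_AB = -27.65 kN.
A_AB = 828.8 mm².
σ_AB = N_AB/A_AB = -27650/828.8 = -33.36 MPa.

-33.4 MPa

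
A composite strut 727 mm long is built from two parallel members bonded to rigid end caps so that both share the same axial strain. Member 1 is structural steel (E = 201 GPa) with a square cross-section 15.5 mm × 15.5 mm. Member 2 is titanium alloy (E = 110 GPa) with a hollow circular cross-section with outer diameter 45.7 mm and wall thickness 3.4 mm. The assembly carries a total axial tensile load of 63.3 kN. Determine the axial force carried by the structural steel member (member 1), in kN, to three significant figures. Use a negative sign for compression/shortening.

A_1 = 240.2 mm².
A_2 = 451.8 mm².
Equal strain + equilibrium ⇒ each member carries load in proportion to AE: A₁E₁ = 48290000 N, A₂E₂ = 49700000 N, ΣAE = 97990000 N.
F₁ = P·A₁E₁/ΣAE = 63300·48290000/97990000 = 31190 N.

31.2 kN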